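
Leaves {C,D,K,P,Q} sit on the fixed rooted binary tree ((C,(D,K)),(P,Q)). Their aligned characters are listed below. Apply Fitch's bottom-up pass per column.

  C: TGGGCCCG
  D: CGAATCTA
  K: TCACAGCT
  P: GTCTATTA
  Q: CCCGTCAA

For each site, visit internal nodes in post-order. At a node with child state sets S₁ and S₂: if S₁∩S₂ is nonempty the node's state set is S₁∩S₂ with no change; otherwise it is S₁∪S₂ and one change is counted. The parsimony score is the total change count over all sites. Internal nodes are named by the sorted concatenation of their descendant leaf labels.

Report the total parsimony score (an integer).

21

site 0, node DK: D={C} ∪ K={T} → {C,T} (+1)
site 0, node CDK: C={T} ∩ DK={C,T} → {T} (+0)
site 0, node PQ: P={G} ∪ Q={C} → {C,G} (+1)
site 0, node CDKPQ: CDK={T} ∪ PQ={C,G} → {C,G,T} (+1)
site 1, node DK: D={G} ∪ K={C} → {C,G} (+1)
site 1, node CDK: C={G} ∩ DK={C,G} → {G} (+0)
site 1, node PQ: P={T} ∪ Q={C} → {C,T} (+1)
site 1, node CDKPQ: CDK={G} ∪ PQ={C,T} → {C,G,T} (+1)
site 2, node DK: D={A} ∩ K={A} → {A} (+0)
site 2, node CDK: C={G} ∪ DK={A} → {A,G} (+1)
site 2, node PQ: P={C} ∩ Q={C} → {C} (+0)
site 2, node CDKPQ: CDK={A,G} ∪ PQ={C} → {A,C,G} (+1)
site 3, node DK: D={A} ∪ K={C} → {A,C} (+1)
site 3, node CDK: C={G} ∪ DK={A,C} → {A,C,G} (+1)
site 3, node PQ: P={T} ∪ Q={G} → {G,T} (+1)
site 3, node CDKPQ: CDK={A,C,G} ∩ PQ={G,T} → {G} (+0)
site 4, node DK: D={T} ∪ K={A} → {A,T} (+1)
site 4, node CDK: C={C} ∪ DK={A,T} → {A,C,T} (+1)
site 4, node PQ: P={A} ∪ Q={T} → {A,T} (+1)
site 4, node CDKPQ: CDK={A,C,T} ∩ PQ={A,T} → {A,T} (+0)
site 5, node DK: D={C} ∪ K={G} → {C,G} (+1)
site 5, node CDK: C={C} ∩ DK={C,G} → {C} (+0)
site 5, node PQ: P={T} ∪ Q={C} → {C,T} (+1)
site 5, node CDKPQ: CDK={C} ∩ PQ={C,T} → {C} (+0)
site 6, node DK: D={T} ∪ K={C} → {C,T} (+1)
site 6, node CDK: C={C} ∩ DK={C,T} → {C} (+0)
site 6, node PQ: P={T} ∪ Q={A} → {A,T} (+1)
site 6, node CDKPQ: CDK={C} ∪ PQ={A,T} → {A,C,T} (+1)
site 7, node DK: D={A} ∪ K={T} → {A,T} (+1)
site 7, node CDK: C={G} ∪ DK={A,T} → {A,G,T} (+1)
site 7, node PQ: P={A} ∩ Q={A} → {A} (+0)
site 7, node CDKPQ: CDK={A,G,T} ∩ PQ={A} → {A} (+0)
per-site changes: [3, 3, 2, 3, 3, 2, 3, 2]; total = 21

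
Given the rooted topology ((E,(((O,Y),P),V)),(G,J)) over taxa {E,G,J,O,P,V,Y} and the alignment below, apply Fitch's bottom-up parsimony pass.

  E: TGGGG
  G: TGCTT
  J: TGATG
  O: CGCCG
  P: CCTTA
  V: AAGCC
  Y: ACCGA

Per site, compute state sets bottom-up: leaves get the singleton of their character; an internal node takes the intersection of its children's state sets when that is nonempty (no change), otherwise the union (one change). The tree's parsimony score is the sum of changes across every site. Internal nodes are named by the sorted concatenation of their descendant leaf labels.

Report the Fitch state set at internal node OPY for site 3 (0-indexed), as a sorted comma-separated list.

OY@0: {C} ∪ {A} = {A,C} (union, +1)
OPY@0: {A,C} ∩ {C} = {C} (intersection, +0)
OPVY@0: {C} ∪ {A} = {A,C} (union, +1)
EOPVY@0: {T} ∪ {A,C} = {A,C,T} (union, +1)
GJ@0: {T} ∩ {T} = {T} (intersection, +0)
EGJOPVY@0: {A,C,T} ∩ {T} = {T} (intersection, +0)
OY@1: {G} ∪ {C} = {C,G} (union, +1)
OPY@1: {C,G} ∩ {C} = {C} (intersection, +0)
OPVY@1: {C} ∪ {A} = {A,C} (union, +1)
EOPVY@1: {G} ∪ {A,C} = {A,C,G} (union, +1)
GJ@1: {G} ∩ {G} = {G} (intersection, +0)
EGJOPVY@1: {A,C,G} ∩ {G} = {G} (intersection, +0)
OY@2: {C} ∩ {C} = {C} (intersection, +0)
OPY@2: {C} ∪ {T} = {C,T} (union, +1)
OPVY@2: {C,T} ∪ {G} = {C,G,T} (union, +1)
EOPVY@2: {G} ∩ {C,G,T} = {G} (intersection, +0)
GJ@2: {C} ∪ {A} = {A,C} (union, +1)
EGJOPVY@2: {G} ∪ {A,C} = {A,C,G} (union, +1)
OY@3: {C} ∪ {G} = {C,G} (union, +1)
OPY@3: {C,G} ∪ {T} = {C,G,T} (union, +1)
OPVY@3: {C,G,T} ∩ {C} = {C} (intersection, +0)
EOPVY@3: {G} ∪ {C} = {C,G} (union, +1)
GJ@3: {T} ∩ {T} = {T} (intersection, +0)
EGJOPVY@3: {C,G} ∪ {T} = {C,G,T} (union, +1)
OY@4: {G} ∪ {A} = {A,G} (union, +1)
OPY@4: {A,G} ∩ {A} = {A} (intersection, +0)
OPVY@4: {A} ∪ {C} = {A,C} (union, +1)
EOPVY@4: {G} ∪ {A,C} = {A,C,G} (union, +1)
GJ@4: {T} ∪ {G} = {G,T} (union, +1)
EGJOPVY@4: {A,C,G} ∩ {G,T} = {G} (intersection, +0)
per-site changes: [3, 3, 4, 4, 4]; total = 18

C,G,T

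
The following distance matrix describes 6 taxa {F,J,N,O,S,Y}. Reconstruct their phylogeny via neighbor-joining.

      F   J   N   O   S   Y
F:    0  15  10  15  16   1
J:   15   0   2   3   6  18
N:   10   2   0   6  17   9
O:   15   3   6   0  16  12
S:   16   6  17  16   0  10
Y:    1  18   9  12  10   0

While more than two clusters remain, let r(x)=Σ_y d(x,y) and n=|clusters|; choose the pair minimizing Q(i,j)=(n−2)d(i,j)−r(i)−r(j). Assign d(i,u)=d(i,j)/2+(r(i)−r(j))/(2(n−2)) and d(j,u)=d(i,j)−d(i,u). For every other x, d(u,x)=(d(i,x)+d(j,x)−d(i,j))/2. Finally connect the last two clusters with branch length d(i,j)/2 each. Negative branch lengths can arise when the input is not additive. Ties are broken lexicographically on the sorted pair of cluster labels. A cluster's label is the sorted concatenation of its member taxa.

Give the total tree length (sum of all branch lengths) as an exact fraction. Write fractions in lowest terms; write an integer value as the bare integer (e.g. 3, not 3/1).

189/8

iteration 1: select F,Y (d=1, Q=-103); attach at lengths (11/8, -3/8); label the merged cluster FY
  updated: d(FY,J)=16, d(FY,N)=9, d(FY,O)=13, d(FY,S)=25/2
iteration 2: select FY,S (d=25/2, Q=-129/2); attach at lengths (73/12, 77/12); label the merged cluster FSY
  updated: d(FSY,J)=19/4, d(FSY,N)=27/4, d(FSY,O)=33/4
iteration 3: select FSY,N (d=27/4, Q=-21); attach at lengths (37/8, 17/8); label the merged cluster FNSY
  updated: d(FNSY,J)=0, d(FNSY,O)=15/4
iteration 4: select FNSY,J (d=0, Q=-27/4); attach at lengths (3/8, -3/8); label the merged cluster FJNSY
  updated: d(FJNSY,O)=27/8
iteration 5: select FJNSY,O (d=27/8); attach at lengths (27/16, 27/16); label the merged cluster FJNOSY
final tree: (((((F:11/8,Y:-3/8):73/12,S:77/12):37/8,N:17/8):3/8,J:-3/8):27/16,O:27/16)
total length: 189/8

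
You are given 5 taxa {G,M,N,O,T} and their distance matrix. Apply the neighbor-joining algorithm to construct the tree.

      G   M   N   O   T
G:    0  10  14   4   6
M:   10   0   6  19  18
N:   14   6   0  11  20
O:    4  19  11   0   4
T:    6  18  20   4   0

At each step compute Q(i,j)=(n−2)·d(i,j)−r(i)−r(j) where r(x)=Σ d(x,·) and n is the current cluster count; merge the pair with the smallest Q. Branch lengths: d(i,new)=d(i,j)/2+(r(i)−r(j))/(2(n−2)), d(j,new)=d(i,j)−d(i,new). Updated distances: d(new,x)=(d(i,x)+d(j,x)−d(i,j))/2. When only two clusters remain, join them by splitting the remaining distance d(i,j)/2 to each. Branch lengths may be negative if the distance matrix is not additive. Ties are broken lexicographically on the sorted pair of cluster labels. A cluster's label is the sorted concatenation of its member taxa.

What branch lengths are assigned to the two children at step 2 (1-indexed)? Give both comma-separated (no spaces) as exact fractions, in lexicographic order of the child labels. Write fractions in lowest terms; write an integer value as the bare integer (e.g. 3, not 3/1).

0,9

1. join M+N (d=6, Q=-86) ⇒ MN; edges |M|=10/3, |N|=8/3
  updated: d(G,MN)=9, d(MN,O)=12, d(MN,T)=16
2. join G+MN (d=9, Q=-38) ⇒ GMN; edges |G|=0, |MN|=9
  updated: d(GMN,O)=7/2, d(GMN,T)=13/2
3. join GMN+O (d=7/2, Q=-14) ⇒ GMNO; edges |GMN|=3, |O|=1/2
  updated: d(GMNO,T)=7/2
4. join GMNO+T (d=7/2) ⇒ GMNOT; edges |GMNO|=7/4, |T|=7/4
final tree: (((G:0,(M:10/3,N:8/3):9):3,O:1/2):7/4,T:7/4)
total length: 22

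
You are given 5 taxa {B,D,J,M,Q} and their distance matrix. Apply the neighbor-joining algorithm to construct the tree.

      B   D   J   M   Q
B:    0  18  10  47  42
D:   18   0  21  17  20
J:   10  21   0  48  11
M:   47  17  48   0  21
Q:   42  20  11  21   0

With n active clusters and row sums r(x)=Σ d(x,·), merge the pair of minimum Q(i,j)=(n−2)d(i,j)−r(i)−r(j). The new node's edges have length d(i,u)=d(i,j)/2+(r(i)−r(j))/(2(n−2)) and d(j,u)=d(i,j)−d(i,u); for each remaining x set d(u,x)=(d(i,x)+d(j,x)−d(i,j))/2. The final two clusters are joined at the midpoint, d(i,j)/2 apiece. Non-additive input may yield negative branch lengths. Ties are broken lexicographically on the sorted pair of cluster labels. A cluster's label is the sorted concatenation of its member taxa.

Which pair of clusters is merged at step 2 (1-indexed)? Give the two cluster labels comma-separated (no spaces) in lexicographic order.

1. join B+J (d=10, Q=-177) ⇒ BJ; edges |B|=19/2, |J|=1/2
  updated: d(BJ,D)=29/2, d(BJ,M)=85/2, d(BJ,Q)=43/2
2. join BJ+D (d=29/2, Q=-101) ⇒ BDJ; edges |BJ|=14, |D|=1/2
  updated: d(BDJ,M)=45/2, d(BDJ,Q)=27/2
3. join BDJ+M (d=45/2, Q=-57) ⇒ BDJM; edges |BDJ|=15/2, |M|=15
  updated: d(BDJM,Q)=6
4. join BDJM+Q (d=6) ⇒ BDJMQ; edges |BDJM|=3, |Q|=3
final tree: ((((B:19/2,J:1/2):14,D:1/2):15/2,M:15):3,Q:3)
total length: 53

BJ,D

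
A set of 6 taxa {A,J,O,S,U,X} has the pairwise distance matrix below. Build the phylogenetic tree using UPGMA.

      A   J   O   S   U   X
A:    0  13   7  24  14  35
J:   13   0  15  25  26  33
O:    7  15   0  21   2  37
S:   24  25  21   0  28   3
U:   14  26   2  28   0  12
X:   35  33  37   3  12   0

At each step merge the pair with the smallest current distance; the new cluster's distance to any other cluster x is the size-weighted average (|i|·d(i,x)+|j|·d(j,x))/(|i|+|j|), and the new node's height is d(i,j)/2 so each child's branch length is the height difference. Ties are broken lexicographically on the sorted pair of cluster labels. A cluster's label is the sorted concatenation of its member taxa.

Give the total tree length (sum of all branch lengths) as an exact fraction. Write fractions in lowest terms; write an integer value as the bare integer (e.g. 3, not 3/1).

step 1: merge (O,U) at d=2; branch lengths O→1, U→1; new cluster OU
  updated: d(A,OU)=21/2, d(J,OU)=41/2, d(OU,S)=49/2, d(OU,X)=49/2
step 2: merge (S,X) at d=3; branch lengths S→3/2, X→3/2; new cluster SX
  updated: d(A,SX)=59/2, d(J,SX)=29, d(OU,SX)=49/2
step 3: merge (A,OU) at d=21/2; branch lengths A→21/4, OU→17/4; new cluster AOU
  updated: d(AOU,J)=18, d(AOU,SX)=157/6
step 4: merge (AOU,J) at d=18; branch lengths AOU→15/4, J→9; new cluster AJOU
  updated: d(AJOU,SX)=215/8
step 5: merge (AJOU,SX) at d=215/8; branch lengths AJOU→71/16, SX→191/16; new cluster AJOSUX
final tree: (((A:21/4,(O:1,U:1):17/4):15/4,J:9):71/16,(S:3/2,X:3/2):191/16)
total length: 349/8

349/8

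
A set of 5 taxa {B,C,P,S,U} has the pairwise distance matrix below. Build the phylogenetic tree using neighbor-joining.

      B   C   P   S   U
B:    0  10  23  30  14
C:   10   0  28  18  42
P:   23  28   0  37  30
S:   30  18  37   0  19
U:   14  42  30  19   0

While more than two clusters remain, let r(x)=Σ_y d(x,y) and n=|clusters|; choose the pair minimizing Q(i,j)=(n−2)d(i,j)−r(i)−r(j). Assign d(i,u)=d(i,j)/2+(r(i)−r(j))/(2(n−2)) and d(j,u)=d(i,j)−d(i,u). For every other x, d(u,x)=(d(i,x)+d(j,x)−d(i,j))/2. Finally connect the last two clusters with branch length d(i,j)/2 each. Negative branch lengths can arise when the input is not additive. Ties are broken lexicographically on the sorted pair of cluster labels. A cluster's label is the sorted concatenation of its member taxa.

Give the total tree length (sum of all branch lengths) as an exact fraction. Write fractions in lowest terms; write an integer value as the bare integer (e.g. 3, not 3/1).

57

1. join S+U (d=19, Q=-152) ⇒ SU; edges |S|=28/3, |U|=29/3
  updated: d(B,SU)=25/2, d(C,SU)=41/2, d(P,SU)=24
2. join B+C (d=10, Q=-84) ⇒ BC; edges |B|=7/4, |C|=33/4
  updated: d(BC,P)=41/2, d(BC,SU)=23/2
3. join BC+P (d=41/2, Q=-56) ⇒ BCP; edges |BC|=4, |P|=33/2
  updated: d(BCP,SU)=15/2
4. join BCP+SU (d=15/2) ⇒ BCPSU; edges |BCP|=15/4, |SU|=15/4
final tree: (((B:7/4,C:33/4):4,P:33/2):15/4,(S:28/3,U:29/3):15/4)
total length: 57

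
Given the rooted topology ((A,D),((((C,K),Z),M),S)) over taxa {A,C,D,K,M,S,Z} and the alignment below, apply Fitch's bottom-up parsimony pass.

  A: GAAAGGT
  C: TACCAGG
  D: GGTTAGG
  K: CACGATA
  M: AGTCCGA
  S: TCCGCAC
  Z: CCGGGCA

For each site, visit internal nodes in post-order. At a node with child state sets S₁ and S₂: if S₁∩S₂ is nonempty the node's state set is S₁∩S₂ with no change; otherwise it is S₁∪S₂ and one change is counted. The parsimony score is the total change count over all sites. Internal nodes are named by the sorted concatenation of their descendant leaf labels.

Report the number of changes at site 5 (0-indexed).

site 0, node AD: A={G} ∩ D={G} → {G} (+0)
site 0, node CK: C={T} ∪ K={C} → {C,T} (+1)
site 0, node CKZ: CK={C,T} ∩ Z={C} → {C} (+0)
site 0, node CKMZ: CKZ={C} ∪ M={A} → {A,C} (+1)
site 0, node CKMSZ: CKMZ={A,C} ∪ S={T} → {A,C,T} (+1)
site 0, node ACDKMSZ: AD={G} ∪ CKMSZ={A,C,T} → {A,C,G,T} (+1)
site 1, node AD: A={A} ∪ D={G} → {A,G} (+1)
site 1, node CK: C={A} ∩ K={A} → {A} (+0)
site 1, node CKZ: CK={A} ∪ Z={C} → {A,C} (+1)
site 1, node CKMZ: CKZ={A,C} ∪ M={G} → {A,C,G} (+1)
site 1, node CKMSZ: CKMZ={A,C,G} ∩ S={C} → {C} (+0)
site 1, node ACDKMSZ: AD={A,G} ∪ CKMSZ={C} → {A,C,G} (+1)
site 2, node AD: A={A} ∪ D={T} → {A,T} (+1)
site 2, node CK: C={C} ∩ K={C} → {C} (+0)
site 2, node CKZ: CK={C} ∪ Z={G} → {C,G} (+1)
site 2, node CKMZ: CKZ={C,G} ∪ M={T} → {C,G,T} (+1)
site 2, node CKMSZ: CKMZ={C,G,T} ∩ S={C} → {C} (+0)
site 2, node ACDKMSZ: AD={A,T} ∪ CKMSZ={C} → {A,C,T} (+1)
site 3, node AD: A={A} ∪ D={T} → {A,T} (+1)
site 3, node CK: C={C} ∪ K={G} → {C,G} (+1)
site 3, node CKZ: CK={C,G} ∩ Z={G} → {G} (+0)
site 3, node CKMZ: CKZ={G} ∪ M={C} → {C,G} (+1)
site 3, node CKMSZ: CKMZ={C,G} ∩ S={G} → {G} (+0)
site 3, node ACDKMSZ: AD={A,T} ∪ CKMSZ={G} → {A,G,T} (+1)
site 4, node AD: A={G} ∪ D={A} → {A,G} (+1)
site 4, node CK: C={A} ∩ K={A} → {A} (+0)
site 4, node CKZ: CK={A} ∪ Z={G} → {A,G} (+1)
site 4, node CKMZ: CKZ={A,G} ∪ M={C} → {A,C,G} (+1)
site 4, node CKMSZ: CKMZ={A,C,G} ∩ S={C} → {C} (+0)
site 4, node ACDKMSZ: AD={A,G} ∪ CKMSZ={C} → {A,C,G} (+1)
site 5, node AD: A={G} ∩ D={G} → {G} (+0)
site 5, node CK: C={G} ∪ K={T} → {G,T} (+1)
site 5, node CKZ: CK={G,T} ∪ Z={C} → {C,G,T} (+1)
site 5, node CKMZ: CKZ={C,G,T} ∩ M={G} → {G} (+0)
site 5, node CKMSZ: CKMZ={G} ∪ S={A} → {A,G} (+1)
site 5, node ACDKMSZ: AD={G} ∩ CKMSZ={A,G} → {G} (+0)
site 6, node AD: A={T} ∪ D={G} → {G,T} (+1)
site 6, node CK: C={G} ∪ K={A} → {A,G} (+1)
site 6, node CKZ: CK={A,G} ∩ Z={A} → {A} (+0)
site 6, node CKMZ: CKZ={A} ∩ M={A} → {A} (+0)
site 6, node CKMSZ: CKMZ={A} ∪ S={C} → {A,C} (+1)
site 6, node ACDKMSZ: AD={G,T} ∪ CKMSZ={A,C} → {A,C,G,T} (+1)
per-site changes: [4, 4, 4, 4, 4, 3, 4]; total = 27

3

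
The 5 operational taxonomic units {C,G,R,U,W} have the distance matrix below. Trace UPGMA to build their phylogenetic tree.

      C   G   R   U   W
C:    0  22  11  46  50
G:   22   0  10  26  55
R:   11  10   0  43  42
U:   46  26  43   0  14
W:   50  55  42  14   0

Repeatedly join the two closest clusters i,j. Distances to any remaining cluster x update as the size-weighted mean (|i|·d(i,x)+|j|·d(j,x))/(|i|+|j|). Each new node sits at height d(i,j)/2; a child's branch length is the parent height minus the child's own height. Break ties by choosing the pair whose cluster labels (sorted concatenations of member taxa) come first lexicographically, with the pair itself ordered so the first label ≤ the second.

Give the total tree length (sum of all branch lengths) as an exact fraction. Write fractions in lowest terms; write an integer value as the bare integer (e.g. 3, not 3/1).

767/12

step 1: merge (G,R) at d=10; branch lengths G→5, R→5; new cluster GR
  updated: d(C,GR)=33/2, d(GR,U)=69/2, d(GR,W)=97/2
step 2: merge (U,W) at d=14; branch lengths U→7, W→7; new cluster UW
  updated: d(C,UW)=48, d(GR,UW)=83/2
step 3: merge (C,GR) at d=33/2; branch lengths C→33/4, GR→13/4; new cluster CGR
  updated: d(CGR,UW)=131/3
step 4: merge (CGR,UW) at d=131/3; branch lengths CGR→163/12, UW→89/6; new cluster CGRUW
final tree: ((C:33/4,(G:5,R:5):13/4):163/12,(U:7,W:7):89/6)
total length: 767/12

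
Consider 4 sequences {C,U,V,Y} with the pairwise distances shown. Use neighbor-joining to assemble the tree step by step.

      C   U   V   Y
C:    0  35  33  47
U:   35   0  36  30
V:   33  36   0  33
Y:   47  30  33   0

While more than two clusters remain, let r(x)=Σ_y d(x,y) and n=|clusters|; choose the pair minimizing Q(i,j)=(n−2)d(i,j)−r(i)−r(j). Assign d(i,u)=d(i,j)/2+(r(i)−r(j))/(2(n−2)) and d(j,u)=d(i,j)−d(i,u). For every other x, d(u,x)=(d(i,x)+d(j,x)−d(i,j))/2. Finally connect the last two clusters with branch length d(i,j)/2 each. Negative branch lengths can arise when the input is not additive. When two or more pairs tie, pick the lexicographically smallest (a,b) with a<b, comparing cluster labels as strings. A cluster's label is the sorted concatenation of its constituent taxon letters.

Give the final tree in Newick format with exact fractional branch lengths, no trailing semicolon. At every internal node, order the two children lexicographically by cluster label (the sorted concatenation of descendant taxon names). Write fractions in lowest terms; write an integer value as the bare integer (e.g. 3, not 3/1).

(((C:79/4,V:53/4):25/4,U:51/4):69/8,Y:69/8)

1. join C+V (d=33, Q=-151) ⇒ CV; edges |C|=79/4, |V|=53/4
  updated: d(CV,U)=19, d(CV,Y)=47/2
2. join CV+U (d=19, Q=-145/2) ⇒ CUV; edges |CV|=25/4, |U|=51/4
  updated: d(CUV,Y)=69/4
3. join CUV+Y (d=69/4) ⇒ CUVY; edges |CUV|=69/8, |Y|=69/8
final tree: (((C:79/4,V:53/4):25/4,U:51/4):69/8,Y:69/8)
total length: 277/4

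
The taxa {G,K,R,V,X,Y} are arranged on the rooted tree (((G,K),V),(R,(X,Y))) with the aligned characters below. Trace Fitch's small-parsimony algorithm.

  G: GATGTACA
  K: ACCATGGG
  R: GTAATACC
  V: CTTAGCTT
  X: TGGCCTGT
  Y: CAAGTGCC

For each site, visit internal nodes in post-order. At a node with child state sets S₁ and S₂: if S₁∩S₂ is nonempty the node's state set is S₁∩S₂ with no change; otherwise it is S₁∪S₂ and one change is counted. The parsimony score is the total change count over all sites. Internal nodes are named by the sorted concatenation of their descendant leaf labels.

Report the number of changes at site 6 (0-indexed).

site 0, node GK: G={G} ∪ K={A} → {A,G} (+1)
site 0, node GKV: GK={A,G} ∪ V={C} → {A,C,G} (+1)
site 0, node XY: X={T} ∪ Y={C} → {C,T} (+1)
site 0, node RXY: R={G} ∪ XY={C,T} → {C,G,T} (+1)
site 0, node GKRVXY: GKV={A,C,G} ∩ RXY={C,G,T} → {C,G} (+0)
site 1, node GK: G={A} ∪ K={C} → {A,C} (+1)
site 1, node GKV: GK={A,C} ∪ V={T} → {A,C,T} (+1)
site 1, node XY: X={G} ∪ Y={A} → {A,G} (+1)
site 1, node RXY: R={T} ∪ XY={A,G} → {A,G,T} (+1)
site 1, node GKRVXY: GKV={A,C,T} ∩ RXY={A,G,T} → {A,T} (+0)
site 2, node GK: G={T} ∪ K={C} → {C,T} (+1)
site 2, node GKV: GK={C,T} ∩ V={T} → {T} (+0)
site 2, node XY: X={G} ∪ Y={A} → {A,G} (+1)
site 2, node RXY: R={A} ∩ XY={A,G} → {A} (+0)
site 2, node GKRVXY: GKV={T} ∪ RXY={A} → {A,T} (+1)
site 3, node GK: G={G} ∪ K={A} → {A,G} (+1)
site 3, node GKV: GK={A,G} ∩ V={A} → {A} (+0)
site 3, node XY: X={C} ∪ Y={G} → {C,G} (+1)
site 3, node RXY: R={A} ∪ XY={C,G} → {A,C,G} (+1)
site 3, node GKRVXY: GKV={A} ∩ RXY={A,C,G} → {A} (+0)
site 4, node GK: G={T} ∩ K={T} → {T} (+0)
site 4, node GKV: GK={T} ∪ V={G} → {G,T} (+1)
site 4, node XY: X={C} ∪ Y={T} → {C,T} (+1)
site 4, node RXY: R={T} ∩ XY={C,T} → {T} (+0)
site 4, node GKRVXY: GKV={G,T} ∩ RXY={T} → {T} (+0)
site 5, node GK: G={A} ∪ K={G} → {A,G} (+1)
site 5, node GKV: GK={A,G} ∪ V={C} → {A,C,G} (+1)
site 5, node XY: X={T} ∪ Y={G} → {G,T} (+1)
site 5, node RXY: R={A} ∪ XY={G,T} → {A,G,T} (+1)
site 5, node GKRVXY: GKV={A,C,G} ∩ RXY={A,G,T} → {A,G} (+0)
site 6, node GK: G={C} ∪ K={G} → {C,G} (+1)
site 6, node GKV: GK={C,G} ∪ V={T} → {C,G,T} (+1)
site 6, node XY: X={G} ∪ Y={C} → {C,G} (+1)
site 6, node RXY: R={C} ∩ XY={C,G} → {C} (+0)
site 6, node GKRVXY: GKV={C,G,T} ∩ RXY={C} → {C} (+0)
site 7, node GK: G={A} ∪ K={G} → {A,G} (+1)
site 7, node GKV: GK={A,G} ∪ V={T} → {A,G,T} (+1)
site 7, node XY: X={T} ∪ Y={C} → {C,T} (+1)
site 7, node RXY: R={C} ∩ XY={C,T} → {C} (+0)
site 7, node GKRVXY: GKV={A,G,T} ∪ RXY={C} → {A,C,G,T} (+1)
per-site changes: [4, 4, 3, 3, 2, 4, 3, 4]; total = 27

3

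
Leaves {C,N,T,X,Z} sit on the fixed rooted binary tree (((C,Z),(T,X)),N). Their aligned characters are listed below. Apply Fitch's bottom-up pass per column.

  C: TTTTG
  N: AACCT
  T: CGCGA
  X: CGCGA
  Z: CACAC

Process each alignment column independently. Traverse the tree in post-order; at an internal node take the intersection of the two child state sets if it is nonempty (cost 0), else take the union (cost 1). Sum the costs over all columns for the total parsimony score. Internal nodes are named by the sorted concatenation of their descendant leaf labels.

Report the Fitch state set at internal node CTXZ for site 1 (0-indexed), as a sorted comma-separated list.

A,G,T

site 0, node CZ: C={T} ∪ Z={C} → {C,T} (+1)
site 0, node TX: T={C} ∩ X={C} → {C} (+0)
site 0, node CTXZ: CZ={C,T} ∩ TX={C} → {C} (+0)
site 0, node CNTXZ: CTXZ={C} ∪ N={A} → {A,C} (+1)
site 1, node CZ: C={T} ∪ Z={A} → {A,T} (+1)
site 1, node TX: T={G} ∩ X={G} → {G} (+0)
site 1, node CTXZ: CZ={A,T} ∪ TX={G} → {A,G,T} (+1)
site 1, node CNTXZ: CTXZ={A,G,T} ∩ N={A} → {A} (+0)
site 2, node CZ: C={T} ∪ Z={C} → {C,T} (+1)
site 2, node TX: T={C} ∩ X={C} → {C} (+0)
site 2, node CTXZ: CZ={C,T} ∩ TX={C} → {C} (+0)
site 2, node CNTXZ: CTXZ={C} ∩ N={C} → {C} (+0)
site 3, node CZ: C={T} ∪ Z={A} → {A,T} (+1)
site 3, node TX: T={G} ∩ X={G} → {G} (+0)
site 3, node CTXZ: CZ={A,T} ∪ TX={G} → {A,G,T} (+1)
site 3, node CNTXZ: CTXZ={A,G,T} ∪ N={C} → {A,C,G,T} (+1)
site 4, node CZ: C={G} ∪ Z={C} → {C,G} (+1)
site 4, node TX: T={A} ∩ X={A} → {A} (+0)
site 4, node CTXZ: CZ={C,G} ∪ TX={A} → {A,C,G} (+1)
site 4, node CNTXZ: CTXZ={A,C,G} ∪ N={T} → {A,C,G,T} (+1)
per-site changes: [2, 2, 1, 3, 3]; total = 11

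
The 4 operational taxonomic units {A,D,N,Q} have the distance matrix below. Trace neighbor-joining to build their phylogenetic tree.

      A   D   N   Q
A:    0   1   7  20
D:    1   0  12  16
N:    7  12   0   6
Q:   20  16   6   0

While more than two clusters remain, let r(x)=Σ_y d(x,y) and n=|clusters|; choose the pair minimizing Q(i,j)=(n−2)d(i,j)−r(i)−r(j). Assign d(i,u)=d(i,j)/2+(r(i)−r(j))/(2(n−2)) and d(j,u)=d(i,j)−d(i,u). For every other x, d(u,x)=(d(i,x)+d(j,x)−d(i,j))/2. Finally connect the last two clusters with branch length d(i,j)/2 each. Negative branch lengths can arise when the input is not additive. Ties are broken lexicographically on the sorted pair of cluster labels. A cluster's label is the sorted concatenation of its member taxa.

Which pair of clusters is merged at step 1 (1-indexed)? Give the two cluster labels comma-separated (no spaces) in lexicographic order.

A,D

1. join A+D (d=1, Q=-55) ⇒ AD; edges |A|=1/4, |D|=3/4
  updated: d(AD,N)=9, d(AD,Q)=35/2
2. join AD+N (d=9, Q=-65/2) ⇒ ADN; edges |AD|=41/4, |N|=-5/4
  updated: d(ADN,Q)=29/4
3. join ADN+Q (d=29/4) ⇒ ADNQ; edges |ADN|=29/8, |Q|=29/8
final tree: (((A:1/4,D:3/4):41/4,N:-5/4):29/8,Q:29/8)
total length: 69/4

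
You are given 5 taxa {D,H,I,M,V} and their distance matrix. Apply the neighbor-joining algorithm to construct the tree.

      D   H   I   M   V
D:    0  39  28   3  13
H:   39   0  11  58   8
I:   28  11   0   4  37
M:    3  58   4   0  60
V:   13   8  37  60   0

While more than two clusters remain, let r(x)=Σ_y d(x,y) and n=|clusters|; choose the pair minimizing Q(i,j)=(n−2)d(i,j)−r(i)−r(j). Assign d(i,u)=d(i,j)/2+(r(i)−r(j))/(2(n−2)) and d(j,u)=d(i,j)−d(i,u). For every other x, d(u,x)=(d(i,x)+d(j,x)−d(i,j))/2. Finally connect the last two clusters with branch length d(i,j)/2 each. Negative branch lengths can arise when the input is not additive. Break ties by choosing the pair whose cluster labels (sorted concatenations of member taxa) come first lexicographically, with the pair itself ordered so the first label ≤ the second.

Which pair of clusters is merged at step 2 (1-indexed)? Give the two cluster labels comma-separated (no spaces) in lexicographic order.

1. join H+V (d=8, Q=-210) ⇒ HV; edges |H|=11/3, |V|=13/3
  updated: d(D,HV)=22, d(HV,I)=20, d(HV,M)=55
2. join D+M (d=3, Q=-109) ⇒ DM; edges |D|=-3/4, |M|=15/4
  updated: d(DM,HV)=37, d(DM,I)=29/2
3. join DM+HV (d=37, Q=-143/2) ⇒ DHMV; edges |DM|=63/4, |HV|=85/4
  updated: d(DHMV,I)=-5/4
4. join DHMV+I (d=-5/4) ⇒ DHIMV; edges |DHMV|=-5/8, |I|=-5/8
final tree: (((D:-3/4,M:15/4):63/4,(H:11/3,V:13/3):85/4):-5/8,I:-5/8)
total length: 187/4

D,M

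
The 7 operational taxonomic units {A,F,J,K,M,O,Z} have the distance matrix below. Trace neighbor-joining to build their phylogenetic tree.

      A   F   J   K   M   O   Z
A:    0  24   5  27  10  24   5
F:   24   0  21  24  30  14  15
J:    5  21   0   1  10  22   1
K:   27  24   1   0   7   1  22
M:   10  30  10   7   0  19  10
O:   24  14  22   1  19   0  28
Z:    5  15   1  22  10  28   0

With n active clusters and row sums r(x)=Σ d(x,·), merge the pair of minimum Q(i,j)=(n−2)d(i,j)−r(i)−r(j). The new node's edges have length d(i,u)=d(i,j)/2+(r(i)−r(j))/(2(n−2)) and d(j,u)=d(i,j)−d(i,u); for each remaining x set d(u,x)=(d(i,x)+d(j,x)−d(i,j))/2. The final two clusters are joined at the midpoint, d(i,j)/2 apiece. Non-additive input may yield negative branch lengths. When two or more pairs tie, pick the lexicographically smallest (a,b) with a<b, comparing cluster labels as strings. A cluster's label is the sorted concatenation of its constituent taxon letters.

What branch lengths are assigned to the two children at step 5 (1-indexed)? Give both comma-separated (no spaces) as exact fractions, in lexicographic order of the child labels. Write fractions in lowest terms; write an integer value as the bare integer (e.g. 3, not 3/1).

iteration 1: select K,O (d=1, Q=-185); attach at lengths (-21/10, 31/10); label the merged cluster KO
  updated: d(A,KO)=25, d(F,KO)=37/2, d(J,KO)=11, d(KO,M)=25/2, d(KO,Z)=49/2
iteration 2: select F,KO (d=37/2, Q=-126); attach at lengths (91/8, 57/8); label the merged cluster FKO
  updated: d(A,FKO)=61/4, d(FKO,J)=27/4, d(FKO,M)=12, d(FKO,Z)=21/2
iteration 3: select FKO,M (d=12, Q=-101/2); attach at lengths (77/12, 67/12); label the merged cluster FKMO
  updated: d(A,FKMO)=53/8, d(FKMO,J)=19/8, d(FKMO,Z)=17/4
iteration 4: select A,Z (d=5, Q=-135/8); attach at lengths (131/32, 29/32); label the merged cluster AZ
  updated: d(AZ,FKMO)=47/16, d(AZ,J)=1/2
iteration 5: select AZ,FKMO (d=47/16, Q=-93/16); attach at lengths (17/32, 77/32); label the merged cluster AFKMOZ
  updated: d(AFKMOZ,J)=-1/32
iteration 6: select AFKMOZ,J (d=-1/32); attach at lengths (-1/64, -1/64); label the merged cluster AFJKMOZ
final tree: (((A:131/32,Z:29/32):17/32,((F:91/8,(K:-21/10,O:31/10):57/8):77/12,M:67/12):77/32):-1/64,J:-1/64)
total length: 1261/32

17/32,77/32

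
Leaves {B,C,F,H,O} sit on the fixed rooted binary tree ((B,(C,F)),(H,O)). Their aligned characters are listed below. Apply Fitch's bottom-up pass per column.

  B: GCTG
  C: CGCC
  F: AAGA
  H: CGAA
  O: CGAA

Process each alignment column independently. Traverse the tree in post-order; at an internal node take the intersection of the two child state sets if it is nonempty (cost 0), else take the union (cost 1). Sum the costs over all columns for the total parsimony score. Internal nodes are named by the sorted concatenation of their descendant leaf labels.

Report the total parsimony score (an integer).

CF@0: {C} ∪ {A} = {A,C} (union, +1)
BCF@0: {G} ∪ {A,C} = {A,C,G} (union, +1)
HO@0: {C} ∩ {C} = {C} (intersection, +0)
BCFHO@0: {A,C,G} ∩ {C} = {C} (intersection, +0)
CF@1: {G} ∪ {A} = {A,G} (union, +1)
BCF@1: {C} ∪ {A,G} = {A,C,G} (union, +1)
HO@1: {G} ∩ {G} = {G} (intersection, +0)
BCFHO@1: {A,C,G} ∩ {G} = {G} (intersection, +0)
CF@2: {C} ∪ {G} = {C,G} (union, +1)
BCF@2: {T} ∪ {C,G} = {C,G,T} (union, +1)
HO@2: {A} ∩ {A} = {A} (intersection, +0)
BCFHO@2: {C,G,T} ∪ {A} = {A,C,G,T} (union, +1)
CF@3: {C} ∪ {A} = {A,C} (union, +1)
BCF@3: {G} ∪ {A,C} = {A,C,G} (union, +1)
HO@3: {A} ∩ {A} = {A} (intersection, +0)
BCFHO@3: {A,C,G} ∩ {A} = {A} (intersection, +0)
per-site changes: [2, 2, 3, 2]; total = 9

9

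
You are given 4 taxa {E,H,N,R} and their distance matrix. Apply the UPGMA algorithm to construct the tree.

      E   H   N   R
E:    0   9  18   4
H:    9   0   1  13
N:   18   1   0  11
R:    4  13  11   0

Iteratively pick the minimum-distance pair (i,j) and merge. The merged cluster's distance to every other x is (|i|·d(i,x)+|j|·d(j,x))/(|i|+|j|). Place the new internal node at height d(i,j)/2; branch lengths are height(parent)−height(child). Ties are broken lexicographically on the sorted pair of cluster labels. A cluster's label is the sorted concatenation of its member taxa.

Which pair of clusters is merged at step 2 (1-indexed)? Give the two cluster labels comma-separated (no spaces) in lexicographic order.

E,R

1. join H+N (d=1) ⇒ HN; edges |H|=1/2, |N|=1/2
  updated: d(E,HN)=27/2, d(HN,R)=12
2. join E+R (d=4) ⇒ ER; edges |E|=2, |R|=2
  updated: d(ER,HN)=51/4
3. join ER+HN (d=51/4) ⇒ EHNR; edges |ER|=35/8, |HN|=47/8
final tree: ((E:2,R:2):35/8,(H:1/2,N:1/2):47/8)
total length: 61/4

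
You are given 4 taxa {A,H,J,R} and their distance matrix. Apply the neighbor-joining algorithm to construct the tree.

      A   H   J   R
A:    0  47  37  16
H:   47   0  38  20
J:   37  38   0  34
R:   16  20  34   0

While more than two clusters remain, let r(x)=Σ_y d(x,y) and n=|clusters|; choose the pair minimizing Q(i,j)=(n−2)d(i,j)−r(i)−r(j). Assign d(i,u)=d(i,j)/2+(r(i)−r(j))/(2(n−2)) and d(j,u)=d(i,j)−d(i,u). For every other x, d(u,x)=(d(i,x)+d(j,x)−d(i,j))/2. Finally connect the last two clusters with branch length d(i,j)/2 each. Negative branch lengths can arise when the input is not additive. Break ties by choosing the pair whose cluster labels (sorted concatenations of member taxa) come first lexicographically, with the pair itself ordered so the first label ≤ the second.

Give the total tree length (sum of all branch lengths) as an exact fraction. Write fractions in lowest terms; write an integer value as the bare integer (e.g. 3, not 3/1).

iteration 1: select A,R (d=16, Q=-138); attach at lengths (31/2, 1/2); label the merged cluster AR
  updated: d(AR,H)=51/2, d(AR,J)=55/2
iteration 2: select AR,H (d=51/2, Q=-91); attach at lengths (15/2, 18); label the merged cluster AHR
  updated: d(AHR,J)=20
iteration 3: select AHR,J (d=20); attach at lengths (10, 10); label the merged cluster AHJR
final tree: (((A:31/2,R:1/2):15/2,H:18):10,J:10)
total length: 123/2

123/2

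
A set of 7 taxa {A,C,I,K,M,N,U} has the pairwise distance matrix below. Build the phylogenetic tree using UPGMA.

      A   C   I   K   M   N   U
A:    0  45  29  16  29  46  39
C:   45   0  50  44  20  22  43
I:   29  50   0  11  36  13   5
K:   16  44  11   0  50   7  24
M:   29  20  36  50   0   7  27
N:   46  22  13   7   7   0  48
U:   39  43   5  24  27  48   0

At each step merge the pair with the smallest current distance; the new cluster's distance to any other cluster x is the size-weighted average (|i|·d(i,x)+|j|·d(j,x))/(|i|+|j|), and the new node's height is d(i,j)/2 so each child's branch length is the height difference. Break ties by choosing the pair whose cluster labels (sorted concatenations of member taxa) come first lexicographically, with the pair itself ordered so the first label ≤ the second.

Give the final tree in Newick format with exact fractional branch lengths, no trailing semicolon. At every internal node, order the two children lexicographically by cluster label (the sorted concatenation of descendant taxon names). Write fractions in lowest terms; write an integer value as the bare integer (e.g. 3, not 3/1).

((A:65/4,((I:5/2,U:5/2):19/2,(K:7/2,N:7/2):17/2):17/4):7/5,(C:10,M:10):153/20)

iteration 1: select I,U (d=5); attach at lengths (5/2, 5/2); label the merged cluster IU
  updated: d(A,IU)=34, d(C,IU)=93/2, d(IU,K)=35/2, d(IU,M)=63/2, d(IU,N)=61/2
iteration 2: select K,N (d=7); attach at lengths (7/2, 7/2); label the merged cluster KN
  updated: d(A,KN)=31, d(C,KN)=33, d(IU,KN)=24, d(KN,M)=57/2
iteration 3: select C,M (d=20); attach at lengths (10, 10); label the merged cluster CM
  updated: d(A,CM)=37, d(CM,IU)=39, d(CM,KN)=123/4
iteration 4: select IU,KN (d=24); attach at lengths (19/2, 17/2); label the merged cluster IKNU
  updated: d(A,IKNU)=65/2, d(CM,IKNU)=279/8
iteration 5: select A,IKNU (d=65/2); attach at lengths (65/4, 17/4); label the merged cluster AIKNU
  updated: d(AIKNU,CM)=353/10
iteration 6: select AIKNU,CM (d=353/10); attach at lengths (7/5, 153/20); label the merged cluster ACIKMNU
final tree: ((A:65/4,((I:5/2,U:5/2):19/2,(K:7/2,N:7/2):17/2):17/4):7/5,(C:10,M:10):153/20)
total length: 1591/20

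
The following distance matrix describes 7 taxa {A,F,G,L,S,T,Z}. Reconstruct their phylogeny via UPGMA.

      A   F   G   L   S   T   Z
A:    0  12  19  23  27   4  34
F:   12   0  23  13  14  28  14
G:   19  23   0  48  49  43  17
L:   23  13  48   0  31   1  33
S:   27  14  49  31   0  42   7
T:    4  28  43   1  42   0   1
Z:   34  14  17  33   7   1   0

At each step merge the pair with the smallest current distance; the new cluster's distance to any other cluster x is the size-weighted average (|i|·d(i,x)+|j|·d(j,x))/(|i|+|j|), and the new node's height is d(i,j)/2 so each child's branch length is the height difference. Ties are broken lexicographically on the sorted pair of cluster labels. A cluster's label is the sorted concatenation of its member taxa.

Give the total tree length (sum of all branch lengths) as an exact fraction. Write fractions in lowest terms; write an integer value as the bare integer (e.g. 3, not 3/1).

iteration 1: select L,T (d=1); attach at lengths (1/2, 1/2); label the merged cluster LT
  updated: d(A,LT)=27/2, d(F,LT)=41/2, d(G,LT)=91/2, d(LT,S)=73/2, d(LT,Z)=17
iteration 2: select S,Z (d=7); attach at lengths (7/2, 7/2); label the merged cluster SZ
  updated: d(A,SZ)=61/2, d(F,SZ)=14, d(G,SZ)=33, d(LT,SZ)=107/4
iteration 3: select A,F (d=12); attach at lengths (6, 6); label the merged cluster AF
  updated: d(AF,G)=21, d(AF,LT)=17, d(AF,SZ)=89/4
iteration 4: select AF,LT (d=17); attach at lengths (5/2, 8); label the merged cluster AFLT
  updated: d(AFLT,G)=133/4, d(AFLT,SZ)=49/2
iteration 5: select AFLT,SZ (d=49/2); attach at lengths (15/4, 35/4); label the merged cluster AFLSTZ
  updated: d(AFLSTZ,G)=199/6
iteration 6: select AFLSTZ,G (d=199/6); attach at lengths (13/3, 199/12); label the merged cluster AFGLSTZ
final tree: ((((A:6,F:6):5/2,(L:1/2,T:1/2):8):15/4,(S:7/2,Z:7/2):35/4):13/3,G:199/12)
total length: 767/12

767/12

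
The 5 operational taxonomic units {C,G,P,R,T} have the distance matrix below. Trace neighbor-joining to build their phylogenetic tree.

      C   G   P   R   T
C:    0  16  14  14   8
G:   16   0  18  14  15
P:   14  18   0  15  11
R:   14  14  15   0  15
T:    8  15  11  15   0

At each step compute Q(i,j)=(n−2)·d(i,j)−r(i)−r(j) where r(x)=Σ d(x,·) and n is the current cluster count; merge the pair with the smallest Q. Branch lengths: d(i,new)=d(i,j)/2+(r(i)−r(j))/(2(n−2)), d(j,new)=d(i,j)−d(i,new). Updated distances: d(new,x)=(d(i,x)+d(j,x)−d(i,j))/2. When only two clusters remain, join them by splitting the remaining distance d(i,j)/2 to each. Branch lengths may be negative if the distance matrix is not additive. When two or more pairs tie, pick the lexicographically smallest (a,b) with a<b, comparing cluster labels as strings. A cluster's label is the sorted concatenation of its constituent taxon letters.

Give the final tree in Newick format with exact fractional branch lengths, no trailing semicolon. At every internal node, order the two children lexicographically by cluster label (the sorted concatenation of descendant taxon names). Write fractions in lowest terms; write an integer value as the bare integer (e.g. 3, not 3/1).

1. join G+R (d=14, Q=-79) ⇒ GR; edges |G|=47/6, |R|=37/6
  updated: d(C,GR)=8, d(GR,P)=19/2, d(GR,T)=8
2. join C+T (d=8, Q=-41) ⇒ CT; edges |C|=19/4, |T|=13/4
  updated: d(CT,GR)=4, d(CT,P)=17/2
3. join CT+GR (d=4, Q=-22) ⇒ CGRT; edges |CT|=3/2, |GR|=5/2
  updated: d(CGRT,P)=7
4. join CGRT+P (d=7) ⇒ CGPRT; edges |CGRT|=7/2, |P|=7/2
final tree: (((C:19/4,T:13/4):3/2,(G:47/6,R:37/6):5/2):7/2,P:7/2)
total length: 33

(((C:19/4,T:13/4):3/2,(G:47/6,R:37/6):5/2):7/2,P:7/2)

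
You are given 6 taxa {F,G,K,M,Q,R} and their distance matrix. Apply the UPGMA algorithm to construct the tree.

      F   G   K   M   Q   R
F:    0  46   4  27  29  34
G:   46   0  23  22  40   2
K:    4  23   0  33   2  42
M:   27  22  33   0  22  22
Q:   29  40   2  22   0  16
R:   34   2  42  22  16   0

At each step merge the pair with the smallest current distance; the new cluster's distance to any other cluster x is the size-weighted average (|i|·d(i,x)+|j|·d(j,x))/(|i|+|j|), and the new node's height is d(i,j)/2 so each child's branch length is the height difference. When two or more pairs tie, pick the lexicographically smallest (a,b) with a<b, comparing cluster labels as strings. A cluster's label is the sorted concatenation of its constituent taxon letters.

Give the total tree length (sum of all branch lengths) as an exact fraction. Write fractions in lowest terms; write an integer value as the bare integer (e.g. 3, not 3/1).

1897/36

iteration 1: select G,R (d=2); attach at lengths (1, 1); label the merged cluster GR
  updated: d(F,GR)=40, d(GR,K)=65/2, d(GR,M)=22, d(GR,Q)=28
iteration 2: select K,Q (d=2); attach at lengths (1, 1); label the merged cluster KQ
  updated: d(F,KQ)=33/2, d(GR,KQ)=121/4, d(KQ,M)=55/2
iteration 3: select F,KQ (d=33/2); attach at lengths (33/4, 29/4); label the merged cluster FKQ
  updated: d(FKQ,GR)=67/2, d(FKQ,M)=82/3
iteration 4: select GR,M (d=22); attach at lengths (10, 11); label the merged cluster GMR
  updated: d(FKQ,GMR)=283/9
iteration 5: select FKQ,GMR (d=283/9); attach at lengths (269/36, 85/18); label the merged cluster FGKMQR
final tree: ((F:33/4,(K:1,Q:1):29/4):269/36,((G:1,R:1):10,M:11):85/18)
total length: 1897/36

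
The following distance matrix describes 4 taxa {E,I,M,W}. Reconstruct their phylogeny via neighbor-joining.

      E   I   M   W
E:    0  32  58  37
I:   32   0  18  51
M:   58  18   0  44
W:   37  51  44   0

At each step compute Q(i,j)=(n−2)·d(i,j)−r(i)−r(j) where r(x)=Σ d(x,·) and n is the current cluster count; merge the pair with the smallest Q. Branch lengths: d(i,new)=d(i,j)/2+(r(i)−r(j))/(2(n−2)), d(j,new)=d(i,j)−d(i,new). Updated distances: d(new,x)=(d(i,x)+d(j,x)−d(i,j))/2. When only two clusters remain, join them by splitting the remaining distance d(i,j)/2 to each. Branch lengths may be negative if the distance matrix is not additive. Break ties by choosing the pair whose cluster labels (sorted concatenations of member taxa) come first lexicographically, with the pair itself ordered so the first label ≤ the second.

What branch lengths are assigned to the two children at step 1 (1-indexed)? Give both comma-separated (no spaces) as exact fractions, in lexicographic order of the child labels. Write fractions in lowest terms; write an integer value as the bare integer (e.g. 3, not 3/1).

69/4,79/4

iteration 1: select E,W (d=37, Q=-185); attach at lengths (69/4, 79/4); label the merged cluster EW
  updated: d(EW,I)=23, d(EW,M)=65/2
iteration 2: select EW,I (d=23, Q=-147/2); attach at lengths (75/4, 17/4); label the merged cluster EIW
  updated: d(EIW,M)=55/4
iteration 3: select EIW,M (d=55/4); attach at lengths (55/8, 55/8); label the merged cluster EIMW
final tree: (((E:69/4,W:79/4):75/4,I:17/4):55/8,M:55/8)
total length: 295/4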